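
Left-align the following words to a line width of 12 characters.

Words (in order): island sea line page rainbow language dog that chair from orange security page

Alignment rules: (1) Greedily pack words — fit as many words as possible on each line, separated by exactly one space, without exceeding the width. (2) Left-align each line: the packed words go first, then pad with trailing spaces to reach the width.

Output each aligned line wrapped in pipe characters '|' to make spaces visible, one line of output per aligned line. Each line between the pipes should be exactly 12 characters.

Answer: |island sea  |
|line page   |
|rainbow     |
|language dog|
|that chair  |
|from orange |
|security    |
|page        |

Derivation:
Line 1: ['island', 'sea'] (min_width=10, slack=2)
Line 2: ['line', 'page'] (min_width=9, slack=3)
Line 3: ['rainbow'] (min_width=7, slack=5)
Line 4: ['language', 'dog'] (min_width=12, slack=0)
Line 5: ['that', 'chair'] (min_width=10, slack=2)
Line 6: ['from', 'orange'] (min_width=11, slack=1)
Line 7: ['security'] (min_width=8, slack=4)
Line 8: ['page'] (min_width=4, slack=8)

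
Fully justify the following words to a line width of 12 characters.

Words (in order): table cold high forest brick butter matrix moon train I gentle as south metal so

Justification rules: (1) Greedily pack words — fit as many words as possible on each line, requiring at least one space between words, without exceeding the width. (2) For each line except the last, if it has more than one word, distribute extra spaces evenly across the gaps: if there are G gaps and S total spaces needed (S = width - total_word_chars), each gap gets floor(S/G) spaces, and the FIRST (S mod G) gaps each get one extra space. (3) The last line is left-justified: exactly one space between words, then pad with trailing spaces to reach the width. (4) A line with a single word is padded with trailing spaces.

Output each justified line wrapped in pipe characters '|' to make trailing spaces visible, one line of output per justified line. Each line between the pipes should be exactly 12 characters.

Answer: |table   cold|
|high  forest|
|brick butter|
|matrix  moon|
|train      I|
|gentle    as|
|south  metal|
|so          |

Derivation:
Line 1: ['table', 'cold'] (min_width=10, slack=2)
Line 2: ['high', 'forest'] (min_width=11, slack=1)
Line 3: ['brick', 'butter'] (min_width=12, slack=0)
Line 4: ['matrix', 'moon'] (min_width=11, slack=1)
Line 5: ['train', 'I'] (min_width=7, slack=5)
Line 6: ['gentle', 'as'] (min_width=9, slack=3)
Line 7: ['south', 'metal'] (min_width=11, slack=1)
Line 8: ['so'] (min_width=2, slack=10)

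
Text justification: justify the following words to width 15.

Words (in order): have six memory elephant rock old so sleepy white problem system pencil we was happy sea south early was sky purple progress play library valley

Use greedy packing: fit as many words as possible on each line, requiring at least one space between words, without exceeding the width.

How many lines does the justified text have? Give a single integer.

Answer: 10

Derivation:
Line 1: ['have', 'six', 'memory'] (min_width=15, slack=0)
Line 2: ['elephant', 'rock'] (min_width=13, slack=2)
Line 3: ['old', 'so', 'sleepy'] (min_width=13, slack=2)
Line 4: ['white', 'problem'] (min_width=13, slack=2)
Line 5: ['system', 'pencil'] (min_width=13, slack=2)
Line 6: ['we', 'was', 'happy'] (min_width=12, slack=3)
Line 7: ['sea', 'south', 'early'] (min_width=15, slack=0)
Line 8: ['was', 'sky', 'purple'] (min_width=14, slack=1)
Line 9: ['progress', 'play'] (min_width=13, slack=2)
Line 10: ['library', 'valley'] (min_width=14, slack=1)
Total lines: 10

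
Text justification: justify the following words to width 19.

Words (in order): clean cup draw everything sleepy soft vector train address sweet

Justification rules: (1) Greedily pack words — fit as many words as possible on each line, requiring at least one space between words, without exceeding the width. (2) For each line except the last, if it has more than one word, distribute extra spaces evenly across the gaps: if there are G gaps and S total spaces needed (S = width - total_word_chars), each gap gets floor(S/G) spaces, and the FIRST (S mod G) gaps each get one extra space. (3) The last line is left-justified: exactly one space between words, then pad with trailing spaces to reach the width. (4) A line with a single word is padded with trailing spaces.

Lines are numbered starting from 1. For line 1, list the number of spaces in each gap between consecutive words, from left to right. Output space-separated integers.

Answer: 4 3

Derivation:
Line 1: ['clean', 'cup', 'draw'] (min_width=14, slack=5)
Line 2: ['everything', 'sleepy'] (min_width=17, slack=2)
Line 3: ['soft', 'vector', 'train'] (min_width=17, slack=2)
Line 4: ['address', 'sweet'] (min_width=13, slack=6)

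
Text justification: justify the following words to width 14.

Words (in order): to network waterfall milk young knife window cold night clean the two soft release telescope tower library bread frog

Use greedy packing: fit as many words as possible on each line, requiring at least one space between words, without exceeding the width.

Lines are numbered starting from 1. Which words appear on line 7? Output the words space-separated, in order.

Line 1: ['to', 'network'] (min_width=10, slack=4)
Line 2: ['waterfall', 'milk'] (min_width=14, slack=0)
Line 3: ['young', 'knife'] (min_width=11, slack=3)
Line 4: ['window', 'cold'] (min_width=11, slack=3)
Line 5: ['night', 'clean'] (min_width=11, slack=3)
Line 6: ['the', 'two', 'soft'] (min_width=12, slack=2)
Line 7: ['release'] (min_width=7, slack=7)
Line 8: ['telescope'] (min_width=9, slack=5)
Line 9: ['tower', 'library'] (min_width=13, slack=1)
Line 10: ['bread', 'frog'] (min_width=10, slack=4)

Answer: release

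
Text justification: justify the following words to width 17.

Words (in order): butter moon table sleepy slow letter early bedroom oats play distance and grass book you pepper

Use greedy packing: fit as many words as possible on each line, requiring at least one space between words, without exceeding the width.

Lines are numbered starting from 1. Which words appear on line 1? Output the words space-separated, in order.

Answer: butter moon table

Derivation:
Line 1: ['butter', 'moon', 'table'] (min_width=17, slack=0)
Line 2: ['sleepy', 'slow'] (min_width=11, slack=6)
Line 3: ['letter', 'early'] (min_width=12, slack=5)
Line 4: ['bedroom', 'oats', 'play'] (min_width=17, slack=0)
Line 5: ['distance', 'and'] (min_width=12, slack=5)
Line 6: ['grass', 'book', 'you'] (min_width=14, slack=3)
Line 7: ['pepper'] (min_width=6, slack=11)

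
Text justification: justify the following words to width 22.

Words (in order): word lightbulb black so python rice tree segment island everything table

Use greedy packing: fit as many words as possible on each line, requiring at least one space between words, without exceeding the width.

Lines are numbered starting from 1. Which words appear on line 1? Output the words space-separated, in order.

Line 1: ['word', 'lightbulb', 'black'] (min_width=20, slack=2)
Line 2: ['so', 'python', 'rice', 'tree'] (min_width=19, slack=3)
Line 3: ['segment', 'island'] (min_width=14, slack=8)
Line 4: ['everything', 'table'] (min_width=16, slack=6)

Answer: word lightbulb black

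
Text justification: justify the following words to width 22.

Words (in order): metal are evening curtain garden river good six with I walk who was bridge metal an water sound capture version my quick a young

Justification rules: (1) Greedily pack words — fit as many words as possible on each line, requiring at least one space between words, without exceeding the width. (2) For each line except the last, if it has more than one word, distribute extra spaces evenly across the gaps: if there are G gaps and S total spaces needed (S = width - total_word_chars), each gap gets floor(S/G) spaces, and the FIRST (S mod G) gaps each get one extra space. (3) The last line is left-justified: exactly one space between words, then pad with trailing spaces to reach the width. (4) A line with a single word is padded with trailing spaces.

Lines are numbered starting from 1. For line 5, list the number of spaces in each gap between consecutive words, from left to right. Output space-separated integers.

Answer: 1 1 1

Derivation:
Line 1: ['metal', 'are', 'evening'] (min_width=17, slack=5)
Line 2: ['curtain', 'garden', 'river'] (min_width=20, slack=2)
Line 3: ['good', 'six', 'with', 'I', 'walk'] (min_width=20, slack=2)
Line 4: ['who', 'was', 'bridge', 'metal'] (min_width=20, slack=2)
Line 5: ['an', 'water', 'sound', 'capture'] (min_width=22, slack=0)
Line 6: ['version', 'my', 'quick', 'a'] (min_width=18, slack=4)
Line 7: ['young'] (min_width=5, slack=17)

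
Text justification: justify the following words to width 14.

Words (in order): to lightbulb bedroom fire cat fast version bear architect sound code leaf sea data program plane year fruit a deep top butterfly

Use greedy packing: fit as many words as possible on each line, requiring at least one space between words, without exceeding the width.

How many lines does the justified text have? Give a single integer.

Answer: 11

Derivation:
Line 1: ['to', 'lightbulb'] (min_width=12, slack=2)
Line 2: ['bedroom', 'fire'] (min_width=12, slack=2)
Line 3: ['cat', 'fast'] (min_width=8, slack=6)
Line 4: ['version', 'bear'] (min_width=12, slack=2)
Line 5: ['architect'] (min_width=9, slack=5)
Line 6: ['sound', 'code'] (min_width=10, slack=4)
Line 7: ['leaf', 'sea', 'data'] (min_width=13, slack=1)
Line 8: ['program', 'plane'] (min_width=13, slack=1)
Line 9: ['year', 'fruit', 'a'] (min_width=12, slack=2)
Line 10: ['deep', 'top'] (min_width=8, slack=6)
Line 11: ['butterfly'] (min_width=9, slack=5)
Total lines: 11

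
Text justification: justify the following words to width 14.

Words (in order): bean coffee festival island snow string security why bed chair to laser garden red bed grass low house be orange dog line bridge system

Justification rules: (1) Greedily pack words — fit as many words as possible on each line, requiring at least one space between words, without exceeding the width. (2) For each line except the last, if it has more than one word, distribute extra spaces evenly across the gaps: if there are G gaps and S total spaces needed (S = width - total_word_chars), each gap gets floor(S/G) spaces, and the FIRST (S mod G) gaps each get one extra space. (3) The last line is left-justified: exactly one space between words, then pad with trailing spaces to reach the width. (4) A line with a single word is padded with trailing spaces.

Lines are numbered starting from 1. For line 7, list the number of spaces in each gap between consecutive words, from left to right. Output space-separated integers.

Line 1: ['bean', 'coffee'] (min_width=11, slack=3)
Line 2: ['festival'] (min_width=8, slack=6)
Line 3: ['island', 'snow'] (min_width=11, slack=3)
Line 4: ['string'] (min_width=6, slack=8)
Line 5: ['security', 'why'] (min_width=12, slack=2)
Line 6: ['bed', 'chair', 'to'] (min_width=12, slack=2)
Line 7: ['laser', 'garden'] (min_width=12, slack=2)
Line 8: ['red', 'bed', 'grass'] (min_width=13, slack=1)
Line 9: ['low', 'house', 'be'] (min_width=12, slack=2)
Line 10: ['orange', 'dog'] (min_width=10, slack=4)
Line 11: ['line', 'bridge'] (min_width=11, slack=3)
Line 12: ['system'] (min_width=6, slack=8)

Answer: 3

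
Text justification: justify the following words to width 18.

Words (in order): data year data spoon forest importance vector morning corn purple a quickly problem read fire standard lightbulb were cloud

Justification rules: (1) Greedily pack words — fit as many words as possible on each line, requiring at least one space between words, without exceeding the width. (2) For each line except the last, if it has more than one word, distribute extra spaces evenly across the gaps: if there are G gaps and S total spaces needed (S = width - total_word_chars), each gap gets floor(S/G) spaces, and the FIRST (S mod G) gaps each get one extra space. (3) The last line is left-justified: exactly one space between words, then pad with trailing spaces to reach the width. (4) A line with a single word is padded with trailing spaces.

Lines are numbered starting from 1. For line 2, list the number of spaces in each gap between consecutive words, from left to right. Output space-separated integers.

Line 1: ['data', 'year', 'data'] (min_width=14, slack=4)
Line 2: ['spoon', 'forest'] (min_width=12, slack=6)
Line 3: ['importance', 'vector'] (min_width=17, slack=1)
Line 4: ['morning', 'corn'] (min_width=12, slack=6)
Line 5: ['purple', 'a', 'quickly'] (min_width=16, slack=2)
Line 6: ['problem', 'read', 'fire'] (min_width=17, slack=1)
Line 7: ['standard', 'lightbulb'] (min_width=18, slack=0)
Line 8: ['were', 'cloud'] (min_width=10, slack=8)

Answer: 7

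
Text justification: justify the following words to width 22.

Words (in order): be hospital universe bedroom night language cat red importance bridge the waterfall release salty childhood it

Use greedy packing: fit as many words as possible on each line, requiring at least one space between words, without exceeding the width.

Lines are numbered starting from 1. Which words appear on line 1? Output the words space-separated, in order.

Line 1: ['be', 'hospital', 'universe'] (min_width=20, slack=2)
Line 2: ['bedroom', 'night', 'language'] (min_width=22, slack=0)
Line 3: ['cat', 'red', 'importance'] (min_width=18, slack=4)
Line 4: ['bridge', 'the', 'waterfall'] (min_width=20, slack=2)
Line 5: ['release', 'salty'] (min_width=13, slack=9)
Line 6: ['childhood', 'it'] (min_width=12, slack=10)

Answer: be hospital universe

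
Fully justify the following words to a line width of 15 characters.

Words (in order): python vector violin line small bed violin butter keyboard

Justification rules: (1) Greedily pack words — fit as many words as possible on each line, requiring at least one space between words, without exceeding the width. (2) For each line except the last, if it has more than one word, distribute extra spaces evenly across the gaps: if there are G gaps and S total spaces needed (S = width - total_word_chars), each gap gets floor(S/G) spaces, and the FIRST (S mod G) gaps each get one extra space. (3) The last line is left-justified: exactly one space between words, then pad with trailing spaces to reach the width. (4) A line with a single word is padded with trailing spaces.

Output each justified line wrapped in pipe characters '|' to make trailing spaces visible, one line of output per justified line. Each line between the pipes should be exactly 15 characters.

Line 1: ['python', 'vector'] (min_width=13, slack=2)
Line 2: ['violin', 'line'] (min_width=11, slack=4)
Line 3: ['small', 'bed'] (min_width=9, slack=6)
Line 4: ['violin', 'butter'] (min_width=13, slack=2)
Line 5: ['keyboard'] (min_width=8, slack=7)

Answer: |python   vector|
|violin     line|
|small       bed|
|violin   butter|
|keyboard       |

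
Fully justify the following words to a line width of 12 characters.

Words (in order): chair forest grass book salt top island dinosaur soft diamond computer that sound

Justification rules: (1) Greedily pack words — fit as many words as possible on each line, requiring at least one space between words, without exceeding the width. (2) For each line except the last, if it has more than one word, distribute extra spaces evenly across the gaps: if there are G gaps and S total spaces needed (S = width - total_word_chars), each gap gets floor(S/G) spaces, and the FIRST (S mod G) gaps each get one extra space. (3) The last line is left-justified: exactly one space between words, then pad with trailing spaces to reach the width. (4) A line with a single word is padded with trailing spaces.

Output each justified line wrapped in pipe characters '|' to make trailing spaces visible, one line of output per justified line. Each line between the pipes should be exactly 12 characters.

Line 1: ['chair', 'forest'] (min_width=12, slack=0)
Line 2: ['grass', 'book'] (min_width=10, slack=2)
Line 3: ['salt', 'top'] (min_width=8, slack=4)
Line 4: ['island'] (min_width=6, slack=6)
Line 5: ['dinosaur'] (min_width=8, slack=4)
Line 6: ['soft', 'diamond'] (min_width=12, slack=0)
Line 7: ['computer'] (min_width=8, slack=4)
Line 8: ['that', 'sound'] (min_width=10, slack=2)

Answer: |chair forest|
|grass   book|
|salt     top|
|island      |
|dinosaur    |
|soft diamond|
|computer    |
|that sound  |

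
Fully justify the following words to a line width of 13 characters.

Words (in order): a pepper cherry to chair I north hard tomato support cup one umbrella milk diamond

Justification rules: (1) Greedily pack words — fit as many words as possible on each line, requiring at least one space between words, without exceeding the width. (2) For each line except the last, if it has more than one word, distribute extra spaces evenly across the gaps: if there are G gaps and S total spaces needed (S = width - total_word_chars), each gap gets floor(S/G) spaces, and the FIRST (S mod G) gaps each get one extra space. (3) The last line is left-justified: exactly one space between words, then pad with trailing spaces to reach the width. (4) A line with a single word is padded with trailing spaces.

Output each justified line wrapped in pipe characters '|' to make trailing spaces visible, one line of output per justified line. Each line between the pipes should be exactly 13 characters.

Answer: |a      pepper|
|cherry     to|
|chair I north|
|hard   tomato|
|support   cup|
|one  umbrella|
|milk diamond |

Derivation:
Line 1: ['a', 'pepper'] (min_width=8, slack=5)
Line 2: ['cherry', 'to'] (min_width=9, slack=4)
Line 3: ['chair', 'I', 'north'] (min_width=13, slack=0)
Line 4: ['hard', 'tomato'] (min_width=11, slack=2)
Line 5: ['support', 'cup'] (min_width=11, slack=2)
Line 6: ['one', 'umbrella'] (min_width=12, slack=1)
Line 7: ['milk', 'diamond'] (min_width=12, slack=1)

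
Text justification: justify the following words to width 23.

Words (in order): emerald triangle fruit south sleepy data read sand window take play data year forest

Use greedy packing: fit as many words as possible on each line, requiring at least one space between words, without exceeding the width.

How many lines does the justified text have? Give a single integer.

Line 1: ['emerald', 'triangle', 'fruit'] (min_width=22, slack=1)
Line 2: ['south', 'sleepy', 'data', 'read'] (min_width=22, slack=1)
Line 3: ['sand', 'window', 'take', 'play'] (min_width=21, slack=2)
Line 4: ['data', 'year', 'forest'] (min_width=16, slack=7)
Total lines: 4

Answer: 4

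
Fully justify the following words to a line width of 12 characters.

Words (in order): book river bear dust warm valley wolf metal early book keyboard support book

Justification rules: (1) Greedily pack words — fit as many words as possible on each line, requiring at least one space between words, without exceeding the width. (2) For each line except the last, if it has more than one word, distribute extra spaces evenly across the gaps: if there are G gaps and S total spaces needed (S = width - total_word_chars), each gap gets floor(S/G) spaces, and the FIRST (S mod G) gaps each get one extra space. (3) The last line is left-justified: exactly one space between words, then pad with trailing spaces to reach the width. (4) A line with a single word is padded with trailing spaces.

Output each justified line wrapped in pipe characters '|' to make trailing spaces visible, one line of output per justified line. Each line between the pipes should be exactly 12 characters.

Answer: |book   river|
|bear    dust|
|warm  valley|
|wolf   metal|
|early   book|
|keyboard    |
|support book|

Derivation:
Line 1: ['book', 'river'] (min_width=10, slack=2)
Line 2: ['bear', 'dust'] (min_width=9, slack=3)
Line 3: ['warm', 'valley'] (min_width=11, slack=1)
Line 4: ['wolf', 'metal'] (min_width=10, slack=2)
Line 5: ['early', 'book'] (min_width=10, slack=2)
Line 6: ['keyboard'] (min_width=8, slack=4)
Line 7: ['support', 'book'] (min_width=12, slack=0)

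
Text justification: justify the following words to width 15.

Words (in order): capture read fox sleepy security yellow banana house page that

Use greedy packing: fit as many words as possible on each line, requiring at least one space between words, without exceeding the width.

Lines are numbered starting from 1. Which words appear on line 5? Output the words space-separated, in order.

Line 1: ['capture', 'read'] (min_width=12, slack=3)
Line 2: ['fox', 'sleepy'] (min_width=10, slack=5)
Line 3: ['security', 'yellow'] (min_width=15, slack=0)
Line 4: ['banana', 'house'] (min_width=12, slack=3)
Line 5: ['page', 'that'] (min_width=9, slack=6)

Answer: page that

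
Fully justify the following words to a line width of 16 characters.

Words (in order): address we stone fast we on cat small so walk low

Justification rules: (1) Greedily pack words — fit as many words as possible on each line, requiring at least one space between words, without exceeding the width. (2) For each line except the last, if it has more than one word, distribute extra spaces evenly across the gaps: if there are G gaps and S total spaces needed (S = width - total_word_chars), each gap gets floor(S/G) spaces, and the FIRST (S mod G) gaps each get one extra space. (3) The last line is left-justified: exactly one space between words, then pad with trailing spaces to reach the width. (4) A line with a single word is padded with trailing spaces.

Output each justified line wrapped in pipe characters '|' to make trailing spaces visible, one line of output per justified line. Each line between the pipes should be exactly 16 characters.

Answer: |address we stone|
|fast  we  on cat|
|small   so  walk|
|low             |

Derivation:
Line 1: ['address', 'we', 'stone'] (min_width=16, slack=0)
Line 2: ['fast', 'we', 'on', 'cat'] (min_width=14, slack=2)
Line 3: ['small', 'so', 'walk'] (min_width=13, slack=3)
Line 4: ['low'] (min_width=3, slack=13)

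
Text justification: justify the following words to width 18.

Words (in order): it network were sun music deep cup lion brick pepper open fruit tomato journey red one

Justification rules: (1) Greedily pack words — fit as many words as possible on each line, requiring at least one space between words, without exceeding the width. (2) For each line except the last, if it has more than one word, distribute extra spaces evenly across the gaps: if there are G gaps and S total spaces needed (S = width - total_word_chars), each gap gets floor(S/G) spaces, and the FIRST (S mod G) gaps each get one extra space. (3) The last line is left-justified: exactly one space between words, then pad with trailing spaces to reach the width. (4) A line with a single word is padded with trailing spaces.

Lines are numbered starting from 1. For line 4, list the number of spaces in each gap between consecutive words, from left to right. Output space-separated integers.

Line 1: ['it', 'network', 'were'] (min_width=15, slack=3)
Line 2: ['sun', 'music', 'deep', 'cup'] (min_width=18, slack=0)
Line 3: ['lion', 'brick', 'pepper'] (min_width=17, slack=1)
Line 4: ['open', 'fruit', 'tomato'] (min_width=17, slack=1)
Line 5: ['journey', 'red', 'one'] (min_width=15, slack=3)

Answer: 2 1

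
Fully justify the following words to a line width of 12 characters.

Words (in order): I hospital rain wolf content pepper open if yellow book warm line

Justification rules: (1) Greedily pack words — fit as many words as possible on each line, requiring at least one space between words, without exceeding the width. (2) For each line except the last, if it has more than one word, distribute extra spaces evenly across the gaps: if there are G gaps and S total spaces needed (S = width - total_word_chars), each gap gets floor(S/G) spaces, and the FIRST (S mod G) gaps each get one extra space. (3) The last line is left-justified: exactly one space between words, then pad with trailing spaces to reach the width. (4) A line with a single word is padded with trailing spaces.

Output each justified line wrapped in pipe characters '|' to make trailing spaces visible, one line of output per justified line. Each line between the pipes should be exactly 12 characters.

Line 1: ['I', 'hospital'] (min_width=10, slack=2)
Line 2: ['rain', 'wolf'] (min_width=9, slack=3)
Line 3: ['content'] (min_width=7, slack=5)
Line 4: ['pepper', 'open'] (min_width=11, slack=1)
Line 5: ['if', 'yellow'] (min_width=9, slack=3)
Line 6: ['book', 'warm'] (min_width=9, slack=3)
Line 7: ['line'] (min_width=4, slack=8)

Answer: |I   hospital|
|rain    wolf|
|content     |
|pepper  open|
|if    yellow|
|book    warm|
|line        |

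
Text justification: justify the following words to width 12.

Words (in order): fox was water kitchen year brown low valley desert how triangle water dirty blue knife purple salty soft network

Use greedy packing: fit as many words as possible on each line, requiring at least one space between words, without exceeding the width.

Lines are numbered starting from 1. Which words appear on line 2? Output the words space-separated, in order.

Answer: water

Derivation:
Line 1: ['fox', 'was'] (min_width=7, slack=5)
Line 2: ['water'] (min_width=5, slack=7)
Line 3: ['kitchen', 'year'] (min_width=12, slack=0)
Line 4: ['brown', 'low'] (min_width=9, slack=3)
Line 5: ['valley'] (min_width=6, slack=6)
Line 6: ['desert', 'how'] (min_width=10, slack=2)
Line 7: ['triangle'] (min_width=8, slack=4)
Line 8: ['water', 'dirty'] (min_width=11, slack=1)
Line 9: ['blue', 'knife'] (min_width=10, slack=2)
Line 10: ['purple', 'salty'] (min_width=12, slack=0)
Line 11: ['soft', 'network'] (min_width=12, slack=0)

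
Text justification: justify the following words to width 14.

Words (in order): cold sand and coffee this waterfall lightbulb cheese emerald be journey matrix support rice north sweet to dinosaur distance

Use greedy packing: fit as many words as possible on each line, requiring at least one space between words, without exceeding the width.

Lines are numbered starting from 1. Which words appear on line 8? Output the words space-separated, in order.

Answer: rice north

Derivation:
Line 1: ['cold', 'sand', 'and'] (min_width=13, slack=1)
Line 2: ['coffee', 'this'] (min_width=11, slack=3)
Line 3: ['waterfall'] (min_width=9, slack=5)
Line 4: ['lightbulb'] (min_width=9, slack=5)
Line 5: ['cheese', 'emerald'] (min_width=14, slack=0)
Line 6: ['be', 'journey'] (min_width=10, slack=4)
Line 7: ['matrix', 'support'] (min_width=14, slack=0)
Line 8: ['rice', 'north'] (min_width=10, slack=4)
Line 9: ['sweet', 'to'] (min_width=8, slack=6)
Line 10: ['dinosaur'] (min_width=8, slack=6)
Line 11: ['distance'] (min_width=8, slack=6)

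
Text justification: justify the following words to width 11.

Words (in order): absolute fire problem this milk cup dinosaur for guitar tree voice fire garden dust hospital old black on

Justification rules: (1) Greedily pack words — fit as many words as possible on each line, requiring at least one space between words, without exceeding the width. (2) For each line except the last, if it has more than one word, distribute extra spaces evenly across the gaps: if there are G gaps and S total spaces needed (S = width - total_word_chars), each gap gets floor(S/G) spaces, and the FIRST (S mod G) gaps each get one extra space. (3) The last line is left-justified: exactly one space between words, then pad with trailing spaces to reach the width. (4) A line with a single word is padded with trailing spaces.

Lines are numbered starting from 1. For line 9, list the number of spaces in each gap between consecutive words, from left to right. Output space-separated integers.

Line 1: ['absolute'] (min_width=8, slack=3)
Line 2: ['fire'] (min_width=4, slack=7)
Line 3: ['problem'] (min_width=7, slack=4)
Line 4: ['this', 'milk'] (min_width=9, slack=2)
Line 5: ['cup'] (min_width=3, slack=8)
Line 6: ['dinosaur'] (min_width=8, slack=3)
Line 7: ['for', 'guitar'] (min_width=10, slack=1)
Line 8: ['tree', 'voice'] (min_width=10, slack=1)
Line 9: ['fire', 'garden'] (min_width=11, slack=0)
Line 10: ['dust'] (min_width=4, slack=7)
Line 11: ['hospital'] (min_width=8, slack=3)
Line 12: ['old', 'black'] (min_width=9, slack=2)
Line 13: ['on'] (min_width=2, slack=9)

Answer: 1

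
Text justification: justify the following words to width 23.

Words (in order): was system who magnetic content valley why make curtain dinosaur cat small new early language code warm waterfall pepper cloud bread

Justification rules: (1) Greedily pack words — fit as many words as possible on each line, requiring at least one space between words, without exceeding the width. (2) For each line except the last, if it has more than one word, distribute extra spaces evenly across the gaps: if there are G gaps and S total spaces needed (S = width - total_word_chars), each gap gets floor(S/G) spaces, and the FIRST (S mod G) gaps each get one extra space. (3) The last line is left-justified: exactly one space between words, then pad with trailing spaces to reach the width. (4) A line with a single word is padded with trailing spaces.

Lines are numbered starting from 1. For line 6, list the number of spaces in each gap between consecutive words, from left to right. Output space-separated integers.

Line 1: ['was', 'system', 'who', 'magnetic'] (min_width=23, slack=0)
Line 2: ['content', 'valley', 'why', 'make'] (min_width=23, slack=0)
Line 3: ['curtain', 'dinosaur', 'cat'] (min_width=20, slack=3)
Line 4: ['small', 'new', 'early'] (min_width=15, slack=8)
Line 5: ['language', 'code', 'warm'] (min_width=18, slack=5)
Line 6: ['waterfall', 'pepper', 'cloud'] (min_width=22, slack=1)
Line 7: ['bread'] (min_width=5, slack=18)

Answer: 2 1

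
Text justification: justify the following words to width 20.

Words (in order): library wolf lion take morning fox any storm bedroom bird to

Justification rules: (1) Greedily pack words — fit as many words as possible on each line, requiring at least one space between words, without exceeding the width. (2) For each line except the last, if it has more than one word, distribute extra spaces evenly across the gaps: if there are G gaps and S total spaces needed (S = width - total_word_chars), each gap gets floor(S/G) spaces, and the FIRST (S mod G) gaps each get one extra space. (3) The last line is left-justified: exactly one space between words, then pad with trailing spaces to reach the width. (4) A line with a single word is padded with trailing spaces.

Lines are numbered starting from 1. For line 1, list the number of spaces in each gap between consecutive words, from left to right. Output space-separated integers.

Line 1: ['library', 'wolf', 'lion'] (min_width=17, slack=3)
Line 2: ['take', 'morning', 'fox', 'any'] (min_width=20, slack=0)
Line 3: ['storm', 'bedroom', 'bird'] (min_width=18, slack=2)
Line 4: ['to'] (min_width=2, slack=18)

Answer: 3 2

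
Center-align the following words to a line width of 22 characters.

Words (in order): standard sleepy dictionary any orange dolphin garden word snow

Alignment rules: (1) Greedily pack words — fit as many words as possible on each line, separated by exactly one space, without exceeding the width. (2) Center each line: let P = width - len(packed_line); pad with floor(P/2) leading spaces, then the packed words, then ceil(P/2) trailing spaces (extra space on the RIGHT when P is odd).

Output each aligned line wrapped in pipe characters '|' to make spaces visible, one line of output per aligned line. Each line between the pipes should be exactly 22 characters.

Line 1: ['standard', 'sleepy'] (min_width=15, slack=7)
Line 2: ['dictionary', 'any', 'orange'] (min_width=21, slack=1)
Line 3: ['dolphin', 'garden', 'word'] (min_width=19, slack=3)
Line 4: ['snow'] (min_width=4, slack=18)

Answer: |   standard sleepy    |
|dictionary any orange |
| dolphin garden word  |
|         snow         |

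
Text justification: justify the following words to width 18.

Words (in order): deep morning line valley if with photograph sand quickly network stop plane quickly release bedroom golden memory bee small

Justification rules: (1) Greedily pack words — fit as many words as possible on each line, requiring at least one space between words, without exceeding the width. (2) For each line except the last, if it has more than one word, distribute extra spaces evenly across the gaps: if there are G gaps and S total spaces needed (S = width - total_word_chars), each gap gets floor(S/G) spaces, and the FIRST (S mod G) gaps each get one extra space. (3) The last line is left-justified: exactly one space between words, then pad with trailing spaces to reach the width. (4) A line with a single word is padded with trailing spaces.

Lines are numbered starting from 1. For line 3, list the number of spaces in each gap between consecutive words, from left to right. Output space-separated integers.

Line 1: ['deep', 'morning', 'line'] (min_width=17, slack=1)
Line 2: ['valley', 'if', 'with'] (min_width=14, slack=4)
Line 3: ['photograph', 'sand'] (min_width=15, slack=3)
Line 4: ['quickly', 'network'] (min_width=15, slack=3)
Line 5: ['stop', 'plane', 'quickly'] (min_width=18, slack=0)
Line 6: ['release', 'bedroom'] (min_width=15, slack=3)
Line 7: ['golden', 'memory', 'bee'] (min_width=17, slack=1)
Line 8: ['small'] (min_width=5, slack=13)

Answer: 4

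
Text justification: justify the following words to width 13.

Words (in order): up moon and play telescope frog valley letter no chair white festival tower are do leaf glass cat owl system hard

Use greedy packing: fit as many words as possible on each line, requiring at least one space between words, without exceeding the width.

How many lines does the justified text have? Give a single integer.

Line 1: ['up', 'moon', 'and'] (min_width=11, slack=2)
Line 2: ['play'] (min_width=4, slack=9)
Line 3: ['telescope'] (min_width=9, slack=4)
Line 4: ['frog', 'valley'] (min_width=11, slack=2)
Line 5: ['letter', 'no'] (min_width=9, slack=4)
Line 6: ['chair', 'white'] (min_width=11, slack=2)
Line 7: ['festival'] (min_width=8, slack=5)
Line 8: ['tower', 'are', 'do'] (min_width=12, slack=1)
Line 9: ['leaf', 'glass'] (min_width=10, slack=3)
Line 10: ['cat', 'owl'] (min_width=7, slack=6)
Line 11: ['system', 'hard'] (min_width=11, slack=2)
Total lines: 11

Answer: 11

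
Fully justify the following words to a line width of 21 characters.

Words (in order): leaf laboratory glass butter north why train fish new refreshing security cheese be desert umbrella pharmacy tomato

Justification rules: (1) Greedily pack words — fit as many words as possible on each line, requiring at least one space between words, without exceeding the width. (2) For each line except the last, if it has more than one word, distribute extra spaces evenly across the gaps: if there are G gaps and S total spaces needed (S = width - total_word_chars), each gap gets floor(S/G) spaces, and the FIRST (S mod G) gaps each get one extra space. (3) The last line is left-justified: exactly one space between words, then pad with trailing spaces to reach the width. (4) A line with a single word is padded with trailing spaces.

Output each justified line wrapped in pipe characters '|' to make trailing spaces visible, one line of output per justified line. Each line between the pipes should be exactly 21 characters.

Answer: |leaf laboratory glass|
|butter    north   why|
|train     fish    new|
|refreshing   security|
|cheese    be   desert|
|umbrella     pharmacy|
|tomato               |

Derivation:
Line 1: ['leaf', 'laboratory', 'glass'] (min_width=21, slack=0)
Line 2: ['butter', 'north', 'why'] (min_width=16, slack=5)
Line 3: ['train', 'fish', 'new'] (min_width=14, slack=7)
Line 4: ['refreshing', 'security'] (min_width=19, slack=2)
Line 5: ['cheese', 'be', 'desert'] (min_width=16, slack=5)
Line 6: ['umbrella', 'pharmacy'] (min_width=17, slack=4)
Line 7: ['tomato'] (min_width=6, slack=15)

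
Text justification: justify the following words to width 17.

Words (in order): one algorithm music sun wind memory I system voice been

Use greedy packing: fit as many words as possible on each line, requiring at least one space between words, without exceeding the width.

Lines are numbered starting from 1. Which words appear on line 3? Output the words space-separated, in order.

Answer: memory I system

Derivation:
Line 1: ['one', 'algorithm'] (min_width=13, slack=4)
Line 2: ['music', 'sun', 'wind'] (min_width=14, slack=3)
Line 3: ['memory', 'I', 'system'] (min_width=15, slack=2)
Line 4: ['voice', 'been'] (min_width=10, slack=7)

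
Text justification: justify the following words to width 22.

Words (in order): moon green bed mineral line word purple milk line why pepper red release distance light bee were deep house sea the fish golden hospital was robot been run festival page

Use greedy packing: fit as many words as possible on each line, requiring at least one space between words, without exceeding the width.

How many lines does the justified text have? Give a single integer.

Answer: 8

Derivation:
Line 1: ['moon', 'green', 'bed', 'mineral'] (min_width=22, slack=0)
Line 2: ['line', 'word', 'purple', 'milk'] (min_width=21, slack=1)
Line 3: ['line', 'why', 'pepper', 'red'] (min_width=19, slack=3)
Line 4: ['release', 'distance', 'light'] (min_width=22, slack=0)
Line 5: ['bee', 'were', 'deep', 'house'] (min_width=19, slack=3)
Line 6: ['sea', 'the', 'fish', 'golden'] (min_width=19, slack=3)
Line 7: ['hospital', 'was', 'robot'] (min_width=18, slack=4)
Line 8: ['been', 'run', 'festival', 'page'] (min_width=22, slack=0)
Total lines: 8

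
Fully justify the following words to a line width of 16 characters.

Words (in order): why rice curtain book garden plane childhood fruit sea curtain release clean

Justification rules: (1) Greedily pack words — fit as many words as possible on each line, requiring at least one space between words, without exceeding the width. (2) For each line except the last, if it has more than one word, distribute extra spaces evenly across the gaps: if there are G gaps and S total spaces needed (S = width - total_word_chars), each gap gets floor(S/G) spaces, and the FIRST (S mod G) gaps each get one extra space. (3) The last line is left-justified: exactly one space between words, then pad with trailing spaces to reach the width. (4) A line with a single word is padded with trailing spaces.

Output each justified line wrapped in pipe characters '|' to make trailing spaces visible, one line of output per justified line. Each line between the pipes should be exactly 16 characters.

Answer: |why rice curtain|
|book      garden|
|plane  childhood|
|fruit        sea|
|curtain  release|
|clean           |

Derivation:
Line 1: ['why', 'rice', 'curtain'] (min_width=16, slack=0)
Line 2: ['book', 'garden'] (min_width=11, slack=5)
Line 3: ['plane', 'childhood'] (min_width=15, slack=1)
Line 4: ['fruit', 'sea'] (min_width=9, slack=7)
Line 5: ['curtain', 'release'] (min_width=15, slack=1)
Line 6: ['clean'] (min_width=5, slack=11)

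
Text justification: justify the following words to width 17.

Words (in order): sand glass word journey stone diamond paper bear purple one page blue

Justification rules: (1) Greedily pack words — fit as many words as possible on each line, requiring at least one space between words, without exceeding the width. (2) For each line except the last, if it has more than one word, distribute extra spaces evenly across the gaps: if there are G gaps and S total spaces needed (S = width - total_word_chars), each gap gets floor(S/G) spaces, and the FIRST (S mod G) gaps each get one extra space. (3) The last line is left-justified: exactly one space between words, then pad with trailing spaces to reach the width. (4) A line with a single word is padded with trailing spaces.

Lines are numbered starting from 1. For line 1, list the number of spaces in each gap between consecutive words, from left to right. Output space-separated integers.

Answer: 2 2

Derivation:
Line 1: ['sand', 'glass', 'word'] (min_width=15, slack=2)
Line 2: ['journey', 'stone'] (min_width=13, slack=4)
Line 3: ['diamond', 'paper'] (min_width=13, slack=4)
Line 4: ['bear', 'purple', 'one'] (min_width=15, slack=2)
Line 5: ['page', 'blue'] (min_width=9, slack=8)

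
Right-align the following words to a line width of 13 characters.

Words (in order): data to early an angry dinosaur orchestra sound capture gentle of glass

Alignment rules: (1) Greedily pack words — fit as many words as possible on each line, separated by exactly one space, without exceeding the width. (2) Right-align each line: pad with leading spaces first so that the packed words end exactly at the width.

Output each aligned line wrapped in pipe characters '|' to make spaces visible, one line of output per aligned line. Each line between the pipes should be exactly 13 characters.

Answer: |data to early|
|     an angry|
|     dinosaur|
|    orchestra|
|sound capture|
|    gentle of|
|        glass|

Derivation:
Line 1: ['data', 'to', 'early'] (min_width=13, slack=0)
Line 2: ['an', 'angry'] (min_width=8, slack=5)
Line 3: ['dinosaur'] (min_width=8, slack=5)
Line 4: ['orchestra'] (min_width=9, slack=4)
Line 5: ['sound', 'capture'] (min_width=13, slack=0)
Line 6: ['gentle', 'of'] (min_width=9, slack=4)
Line 7: ['glass'] (min_width=5, slack=8)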